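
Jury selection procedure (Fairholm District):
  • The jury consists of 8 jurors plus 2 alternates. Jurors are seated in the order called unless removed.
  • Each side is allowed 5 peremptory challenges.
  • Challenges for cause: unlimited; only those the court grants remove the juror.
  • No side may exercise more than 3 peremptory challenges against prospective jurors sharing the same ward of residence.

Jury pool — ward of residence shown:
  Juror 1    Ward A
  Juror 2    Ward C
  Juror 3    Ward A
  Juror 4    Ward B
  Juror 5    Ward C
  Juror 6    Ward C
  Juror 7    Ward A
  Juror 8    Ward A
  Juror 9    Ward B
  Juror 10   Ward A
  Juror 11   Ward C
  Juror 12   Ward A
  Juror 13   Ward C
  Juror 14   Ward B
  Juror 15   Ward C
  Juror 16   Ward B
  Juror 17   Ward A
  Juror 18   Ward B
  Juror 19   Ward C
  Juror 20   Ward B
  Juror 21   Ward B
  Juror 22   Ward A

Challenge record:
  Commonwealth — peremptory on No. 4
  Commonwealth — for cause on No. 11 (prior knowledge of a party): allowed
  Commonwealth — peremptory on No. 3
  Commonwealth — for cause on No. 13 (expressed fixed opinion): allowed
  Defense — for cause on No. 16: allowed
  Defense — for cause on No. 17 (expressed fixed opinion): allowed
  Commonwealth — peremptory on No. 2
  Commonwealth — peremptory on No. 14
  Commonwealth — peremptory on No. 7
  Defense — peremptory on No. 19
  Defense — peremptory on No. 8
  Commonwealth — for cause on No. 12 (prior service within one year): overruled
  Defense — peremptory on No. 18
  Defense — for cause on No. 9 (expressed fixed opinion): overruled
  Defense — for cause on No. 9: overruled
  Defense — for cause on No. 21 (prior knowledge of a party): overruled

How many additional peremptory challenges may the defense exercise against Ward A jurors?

Defense peremptories so far: #19, #8, #18 — 3 of 5 used, 2 left overall.
Against Ward A: #8 — 1 used; per-ward cap 3 leaves 2.
Binding limit: min(2, 2) = 2.

2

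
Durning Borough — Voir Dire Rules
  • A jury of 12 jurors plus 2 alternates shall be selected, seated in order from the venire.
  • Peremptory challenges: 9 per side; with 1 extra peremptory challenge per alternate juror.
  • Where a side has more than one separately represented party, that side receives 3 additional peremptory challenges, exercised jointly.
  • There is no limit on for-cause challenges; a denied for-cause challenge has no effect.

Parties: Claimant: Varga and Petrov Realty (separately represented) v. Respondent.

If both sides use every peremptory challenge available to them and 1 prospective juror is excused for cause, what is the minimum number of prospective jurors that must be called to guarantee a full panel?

40

Seats to fill: 12 + 2 alternates = 14.
Peremptories — Claimant: 9 + 1×2 + 3 = 14; Respondent: 9 + 1×2 = 11; total 25.
For-cause removals: 1.
Minimum venire: 14 + 25 + 1 = 40.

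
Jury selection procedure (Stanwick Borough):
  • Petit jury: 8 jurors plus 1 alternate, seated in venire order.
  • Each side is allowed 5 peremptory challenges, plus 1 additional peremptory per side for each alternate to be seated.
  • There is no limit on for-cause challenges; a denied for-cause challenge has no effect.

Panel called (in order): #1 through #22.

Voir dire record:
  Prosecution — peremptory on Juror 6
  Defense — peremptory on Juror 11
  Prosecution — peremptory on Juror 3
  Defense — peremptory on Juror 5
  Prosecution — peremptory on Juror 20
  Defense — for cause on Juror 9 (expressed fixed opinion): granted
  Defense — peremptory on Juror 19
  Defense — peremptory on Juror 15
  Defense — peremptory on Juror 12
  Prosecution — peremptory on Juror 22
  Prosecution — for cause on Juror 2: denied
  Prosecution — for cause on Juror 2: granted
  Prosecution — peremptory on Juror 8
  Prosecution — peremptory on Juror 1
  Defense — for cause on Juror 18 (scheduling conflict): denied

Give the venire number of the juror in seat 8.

18

Removed: #1, #2, #3, #5, #6, #8, #9, #11, #12, #15, #19, #20, #22. (#18 stays — for-cause denied.)
Filling seats in venire order through position 8: #4, #7, #10, #13, #14, #16, #17, #18.
So seat 8 is #18.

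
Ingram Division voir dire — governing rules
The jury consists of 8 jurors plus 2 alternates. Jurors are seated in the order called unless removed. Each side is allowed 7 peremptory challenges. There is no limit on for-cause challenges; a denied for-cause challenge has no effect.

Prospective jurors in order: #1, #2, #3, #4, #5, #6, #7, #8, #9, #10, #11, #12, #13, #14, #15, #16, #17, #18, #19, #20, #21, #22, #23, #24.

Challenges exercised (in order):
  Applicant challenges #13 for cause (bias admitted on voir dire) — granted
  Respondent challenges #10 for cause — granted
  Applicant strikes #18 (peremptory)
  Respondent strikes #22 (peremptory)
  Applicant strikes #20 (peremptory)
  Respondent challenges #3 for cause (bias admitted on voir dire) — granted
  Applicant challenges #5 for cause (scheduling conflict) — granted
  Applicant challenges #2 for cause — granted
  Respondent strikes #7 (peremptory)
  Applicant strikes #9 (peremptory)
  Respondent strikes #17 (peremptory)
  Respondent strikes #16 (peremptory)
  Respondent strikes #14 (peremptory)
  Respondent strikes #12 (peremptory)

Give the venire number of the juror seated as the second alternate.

24

Removed: #2, #3, #5, #7, #9, #10, #12, #13, #14, #16, #17, #18, #20, #22.
Filling seats in venire order through position 10: #1, #4, #6, #8, #11, #15, #19, #21, #23, #24.
So alternate 2 is #24.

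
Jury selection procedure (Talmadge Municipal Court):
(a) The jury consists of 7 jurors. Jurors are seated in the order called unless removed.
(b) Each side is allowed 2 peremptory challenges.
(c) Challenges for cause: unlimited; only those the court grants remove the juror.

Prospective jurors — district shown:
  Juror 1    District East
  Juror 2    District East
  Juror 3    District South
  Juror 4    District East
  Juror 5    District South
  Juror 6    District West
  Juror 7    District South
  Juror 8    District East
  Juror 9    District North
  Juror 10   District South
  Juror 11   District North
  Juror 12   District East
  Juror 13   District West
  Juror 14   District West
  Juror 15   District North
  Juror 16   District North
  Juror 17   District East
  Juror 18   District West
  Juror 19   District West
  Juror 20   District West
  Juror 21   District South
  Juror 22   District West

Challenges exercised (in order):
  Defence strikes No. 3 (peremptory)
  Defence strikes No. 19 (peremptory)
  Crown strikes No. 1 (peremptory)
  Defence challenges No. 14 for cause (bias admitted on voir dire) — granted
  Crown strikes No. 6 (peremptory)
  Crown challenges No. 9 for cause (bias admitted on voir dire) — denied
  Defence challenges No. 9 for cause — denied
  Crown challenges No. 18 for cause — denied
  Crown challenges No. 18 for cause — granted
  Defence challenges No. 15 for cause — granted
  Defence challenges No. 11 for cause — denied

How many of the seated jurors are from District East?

Removed: #1, #3, #6, #14, #15, #18, #19.
Seated jurors 1–7: #2, #4, #5, #7, #8, #9, #10.
Of those, in District East: #2, #4, #8 → 3.

3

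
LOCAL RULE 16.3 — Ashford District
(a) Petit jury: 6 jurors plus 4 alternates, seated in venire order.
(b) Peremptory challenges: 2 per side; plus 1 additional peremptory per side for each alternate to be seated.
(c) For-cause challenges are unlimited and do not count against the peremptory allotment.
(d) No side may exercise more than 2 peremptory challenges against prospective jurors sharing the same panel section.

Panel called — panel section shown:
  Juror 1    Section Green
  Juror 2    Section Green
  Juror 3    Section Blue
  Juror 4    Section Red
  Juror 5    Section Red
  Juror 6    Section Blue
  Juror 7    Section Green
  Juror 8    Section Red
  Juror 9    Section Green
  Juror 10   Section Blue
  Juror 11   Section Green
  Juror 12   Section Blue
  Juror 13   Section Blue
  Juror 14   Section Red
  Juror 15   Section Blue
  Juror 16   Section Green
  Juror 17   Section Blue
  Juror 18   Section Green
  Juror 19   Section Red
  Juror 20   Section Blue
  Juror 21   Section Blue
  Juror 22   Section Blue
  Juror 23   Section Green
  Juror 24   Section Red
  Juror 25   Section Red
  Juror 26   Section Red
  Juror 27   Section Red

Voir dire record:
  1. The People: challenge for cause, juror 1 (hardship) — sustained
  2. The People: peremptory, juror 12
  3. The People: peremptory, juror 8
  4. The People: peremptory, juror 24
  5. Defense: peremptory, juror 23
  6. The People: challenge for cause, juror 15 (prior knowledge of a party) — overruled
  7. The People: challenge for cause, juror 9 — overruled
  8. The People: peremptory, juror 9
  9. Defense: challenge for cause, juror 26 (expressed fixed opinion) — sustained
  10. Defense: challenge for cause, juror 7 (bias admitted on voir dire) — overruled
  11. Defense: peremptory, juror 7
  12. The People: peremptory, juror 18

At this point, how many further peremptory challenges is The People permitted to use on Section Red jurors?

0

The People peremptories so far: #12, #8, #24, #9, #18 — 5 of 6 used, 1 left overall.
Against Section Red: #8, #24 — 2 used; per-section cap 2 leaves 0.
Binding limit: min(1, 0) = 0.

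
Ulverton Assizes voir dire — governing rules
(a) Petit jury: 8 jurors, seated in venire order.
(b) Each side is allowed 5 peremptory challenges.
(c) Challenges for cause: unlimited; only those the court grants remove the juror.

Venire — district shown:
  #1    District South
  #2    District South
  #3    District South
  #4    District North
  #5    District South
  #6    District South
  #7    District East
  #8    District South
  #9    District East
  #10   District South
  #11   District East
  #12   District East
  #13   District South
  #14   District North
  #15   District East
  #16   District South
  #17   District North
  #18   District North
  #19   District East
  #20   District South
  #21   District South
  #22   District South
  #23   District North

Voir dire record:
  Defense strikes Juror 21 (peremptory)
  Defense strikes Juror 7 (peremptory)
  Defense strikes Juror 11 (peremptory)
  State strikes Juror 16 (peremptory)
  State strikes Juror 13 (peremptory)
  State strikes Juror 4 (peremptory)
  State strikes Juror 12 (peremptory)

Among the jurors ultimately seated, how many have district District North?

0

Removed: #4, #7, #11, #12, #13, #16, #21.
Seated jurors 1–8: #1, #2, #3, #5, #6, #8, #9, #10.
None of those are in District North → 0.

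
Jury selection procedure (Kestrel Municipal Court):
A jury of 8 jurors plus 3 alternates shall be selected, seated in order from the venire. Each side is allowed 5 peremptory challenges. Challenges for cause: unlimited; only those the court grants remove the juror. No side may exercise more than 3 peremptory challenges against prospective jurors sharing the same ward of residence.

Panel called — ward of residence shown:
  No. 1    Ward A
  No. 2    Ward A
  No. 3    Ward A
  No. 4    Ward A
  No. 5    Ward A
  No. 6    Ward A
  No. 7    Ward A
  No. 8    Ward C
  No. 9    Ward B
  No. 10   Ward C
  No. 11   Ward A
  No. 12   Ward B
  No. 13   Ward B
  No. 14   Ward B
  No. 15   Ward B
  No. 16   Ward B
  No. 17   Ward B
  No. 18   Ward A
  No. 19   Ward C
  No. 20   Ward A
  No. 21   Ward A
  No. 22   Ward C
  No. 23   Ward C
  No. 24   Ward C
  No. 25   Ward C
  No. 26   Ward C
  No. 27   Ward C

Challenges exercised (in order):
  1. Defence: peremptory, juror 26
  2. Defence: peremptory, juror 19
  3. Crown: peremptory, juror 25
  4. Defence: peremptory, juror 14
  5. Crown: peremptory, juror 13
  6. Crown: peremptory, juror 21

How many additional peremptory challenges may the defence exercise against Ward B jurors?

Defence peremptories so far: #26, #19, #14 — 3 of 5 used, 2 left overall.
Against Ward B: #14 — 1 used; per-ward cap 3 leaves 2.
Binding limit: min(2, 2) = 2.

2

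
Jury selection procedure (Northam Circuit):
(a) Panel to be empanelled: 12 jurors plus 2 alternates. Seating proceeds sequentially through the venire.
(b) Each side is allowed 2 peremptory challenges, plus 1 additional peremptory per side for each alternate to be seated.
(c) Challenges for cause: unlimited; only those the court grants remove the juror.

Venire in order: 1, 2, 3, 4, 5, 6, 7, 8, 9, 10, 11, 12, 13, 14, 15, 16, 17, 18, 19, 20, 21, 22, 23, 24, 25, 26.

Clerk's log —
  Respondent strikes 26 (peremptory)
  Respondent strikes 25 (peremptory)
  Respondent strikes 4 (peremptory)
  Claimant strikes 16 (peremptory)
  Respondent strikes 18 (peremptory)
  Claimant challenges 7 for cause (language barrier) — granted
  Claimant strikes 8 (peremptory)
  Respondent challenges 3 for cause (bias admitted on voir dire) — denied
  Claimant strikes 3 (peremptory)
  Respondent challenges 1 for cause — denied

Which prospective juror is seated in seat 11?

15

Removed: #3, #4, #7, #8, #16, #18, #25, #26. (#1 stays — for-cause denied.)
Seating in order: seats 1–12 → #1, #2, #5, #6, #9, #10, #11, #12, #13, #14, #15, #17; alternates → #19, #20.
So seat 11 is #15.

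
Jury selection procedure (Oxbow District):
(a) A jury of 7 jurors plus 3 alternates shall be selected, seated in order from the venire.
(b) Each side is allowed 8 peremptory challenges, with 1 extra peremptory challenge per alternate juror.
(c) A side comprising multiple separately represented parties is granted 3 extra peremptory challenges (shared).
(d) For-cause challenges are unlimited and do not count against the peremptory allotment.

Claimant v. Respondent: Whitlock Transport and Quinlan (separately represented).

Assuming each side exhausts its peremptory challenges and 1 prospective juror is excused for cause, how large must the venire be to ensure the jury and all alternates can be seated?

Seats to fill: 7 + 3 alternates = 10.
Peremptories — Claimant: 8 + 1×3 = 11; Respondent: 8 + 1×3 + 3 = 14; total 25.
For-cause removals: 1.
Minimum venire: 10 + 25 + 1 = 36.

36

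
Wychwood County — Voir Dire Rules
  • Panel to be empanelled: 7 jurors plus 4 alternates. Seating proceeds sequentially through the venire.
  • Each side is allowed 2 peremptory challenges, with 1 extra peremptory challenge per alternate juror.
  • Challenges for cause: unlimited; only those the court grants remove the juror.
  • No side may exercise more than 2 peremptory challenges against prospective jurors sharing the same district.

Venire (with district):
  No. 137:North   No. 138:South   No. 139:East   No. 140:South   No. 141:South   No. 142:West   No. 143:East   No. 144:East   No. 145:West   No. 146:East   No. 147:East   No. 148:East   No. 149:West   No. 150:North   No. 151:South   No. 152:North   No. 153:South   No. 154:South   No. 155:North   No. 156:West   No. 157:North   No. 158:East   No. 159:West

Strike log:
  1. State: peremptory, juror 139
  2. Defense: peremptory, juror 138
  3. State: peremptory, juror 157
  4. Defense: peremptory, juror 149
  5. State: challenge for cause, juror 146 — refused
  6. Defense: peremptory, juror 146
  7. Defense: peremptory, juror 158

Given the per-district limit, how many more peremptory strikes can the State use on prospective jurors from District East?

State peremptories so far: #139, #157 — 2 of 6 used, 4 left overall.
Against District East: #139 — 1 used; per-district cap 2 leaves 1.
Binding limit: min(4, 1) = 1.

1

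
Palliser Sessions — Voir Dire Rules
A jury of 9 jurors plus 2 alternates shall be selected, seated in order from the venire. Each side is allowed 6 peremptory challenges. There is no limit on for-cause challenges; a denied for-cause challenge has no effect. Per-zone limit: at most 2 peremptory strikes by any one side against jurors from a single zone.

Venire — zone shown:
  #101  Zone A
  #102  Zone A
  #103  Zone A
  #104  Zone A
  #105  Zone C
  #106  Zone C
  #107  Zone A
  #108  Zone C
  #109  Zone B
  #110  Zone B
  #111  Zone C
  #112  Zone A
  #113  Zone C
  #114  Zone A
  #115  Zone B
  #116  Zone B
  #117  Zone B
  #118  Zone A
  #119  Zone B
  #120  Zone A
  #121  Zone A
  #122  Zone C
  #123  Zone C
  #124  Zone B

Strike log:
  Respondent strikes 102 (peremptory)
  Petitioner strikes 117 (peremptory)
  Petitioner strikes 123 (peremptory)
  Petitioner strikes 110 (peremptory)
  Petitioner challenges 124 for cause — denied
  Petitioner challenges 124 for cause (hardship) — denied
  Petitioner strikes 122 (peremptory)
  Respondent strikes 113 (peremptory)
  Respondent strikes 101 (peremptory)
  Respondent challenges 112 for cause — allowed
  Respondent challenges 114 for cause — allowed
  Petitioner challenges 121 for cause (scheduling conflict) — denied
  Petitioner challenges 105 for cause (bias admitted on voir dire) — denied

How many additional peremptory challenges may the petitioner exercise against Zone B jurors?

0

Petitioner peremptories so far: #117, #123, #110, #122 — 4 of 6 used, 2 left overall.
Against Zone B: #117, #110 — 2 used; per-zone cap 2 leaves 0.
Binding limit: min(2, 0) = 0.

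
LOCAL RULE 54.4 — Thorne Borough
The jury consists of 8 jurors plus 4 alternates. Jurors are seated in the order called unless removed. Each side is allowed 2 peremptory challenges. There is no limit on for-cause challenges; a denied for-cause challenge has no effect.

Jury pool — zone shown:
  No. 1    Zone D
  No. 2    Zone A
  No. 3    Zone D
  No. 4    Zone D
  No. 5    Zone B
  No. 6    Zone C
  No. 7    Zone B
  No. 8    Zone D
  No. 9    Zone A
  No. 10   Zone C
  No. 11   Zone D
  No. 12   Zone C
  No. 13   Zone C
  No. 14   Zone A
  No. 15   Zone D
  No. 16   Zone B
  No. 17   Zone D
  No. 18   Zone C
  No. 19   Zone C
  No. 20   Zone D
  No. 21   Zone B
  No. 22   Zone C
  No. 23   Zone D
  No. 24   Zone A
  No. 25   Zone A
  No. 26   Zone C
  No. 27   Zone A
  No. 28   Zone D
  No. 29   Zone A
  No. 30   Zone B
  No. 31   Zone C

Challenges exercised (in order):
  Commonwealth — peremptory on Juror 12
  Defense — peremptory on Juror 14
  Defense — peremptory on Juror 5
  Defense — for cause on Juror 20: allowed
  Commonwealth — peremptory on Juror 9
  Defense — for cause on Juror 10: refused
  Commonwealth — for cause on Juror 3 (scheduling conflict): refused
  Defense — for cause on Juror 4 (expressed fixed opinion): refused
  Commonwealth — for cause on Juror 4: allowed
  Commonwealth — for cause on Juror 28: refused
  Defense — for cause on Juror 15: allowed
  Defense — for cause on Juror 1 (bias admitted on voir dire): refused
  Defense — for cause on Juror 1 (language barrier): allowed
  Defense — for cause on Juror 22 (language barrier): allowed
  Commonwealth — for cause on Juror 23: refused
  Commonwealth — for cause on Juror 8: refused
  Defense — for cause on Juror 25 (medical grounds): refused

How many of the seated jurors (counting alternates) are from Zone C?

Removed: #1, #4, #5, #9, #12, #14, #15, #20, #22.
Seated (12 incl. alternates): #2, #3, #6, #7, #8, #10, #11, #13, #16, #17, #18, #19.
Of those, in Zone C: #6, #10, #13, #18, #19 → 5.

5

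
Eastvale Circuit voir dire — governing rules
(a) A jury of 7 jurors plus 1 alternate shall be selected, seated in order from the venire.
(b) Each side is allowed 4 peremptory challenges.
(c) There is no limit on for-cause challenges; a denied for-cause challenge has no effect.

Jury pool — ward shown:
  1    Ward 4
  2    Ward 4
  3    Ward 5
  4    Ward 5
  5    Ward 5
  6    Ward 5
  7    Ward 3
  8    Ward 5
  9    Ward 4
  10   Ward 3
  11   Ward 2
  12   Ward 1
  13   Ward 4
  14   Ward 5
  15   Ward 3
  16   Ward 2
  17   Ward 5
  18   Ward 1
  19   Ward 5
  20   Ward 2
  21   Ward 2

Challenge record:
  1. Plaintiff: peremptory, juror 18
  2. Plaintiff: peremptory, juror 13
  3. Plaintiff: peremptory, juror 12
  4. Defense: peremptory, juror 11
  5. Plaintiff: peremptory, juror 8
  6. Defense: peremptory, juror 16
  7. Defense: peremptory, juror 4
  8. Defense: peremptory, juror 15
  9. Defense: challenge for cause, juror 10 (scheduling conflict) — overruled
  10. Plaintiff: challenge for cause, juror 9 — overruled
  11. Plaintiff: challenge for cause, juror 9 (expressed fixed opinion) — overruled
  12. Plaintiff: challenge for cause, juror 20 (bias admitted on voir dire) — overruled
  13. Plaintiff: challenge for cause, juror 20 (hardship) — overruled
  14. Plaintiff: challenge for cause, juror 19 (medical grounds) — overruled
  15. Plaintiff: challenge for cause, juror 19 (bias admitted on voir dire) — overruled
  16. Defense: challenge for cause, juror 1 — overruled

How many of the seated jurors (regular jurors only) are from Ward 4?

3

Removed: #4, #8, #11, #12, #13, #15, #16, #18.
Seated jurors 1–7: #1, #2, #3, #5, #6, #7, #9 (alternates #10 not counted).
Of those, in Ward 4: #1, #2, #9 → 3.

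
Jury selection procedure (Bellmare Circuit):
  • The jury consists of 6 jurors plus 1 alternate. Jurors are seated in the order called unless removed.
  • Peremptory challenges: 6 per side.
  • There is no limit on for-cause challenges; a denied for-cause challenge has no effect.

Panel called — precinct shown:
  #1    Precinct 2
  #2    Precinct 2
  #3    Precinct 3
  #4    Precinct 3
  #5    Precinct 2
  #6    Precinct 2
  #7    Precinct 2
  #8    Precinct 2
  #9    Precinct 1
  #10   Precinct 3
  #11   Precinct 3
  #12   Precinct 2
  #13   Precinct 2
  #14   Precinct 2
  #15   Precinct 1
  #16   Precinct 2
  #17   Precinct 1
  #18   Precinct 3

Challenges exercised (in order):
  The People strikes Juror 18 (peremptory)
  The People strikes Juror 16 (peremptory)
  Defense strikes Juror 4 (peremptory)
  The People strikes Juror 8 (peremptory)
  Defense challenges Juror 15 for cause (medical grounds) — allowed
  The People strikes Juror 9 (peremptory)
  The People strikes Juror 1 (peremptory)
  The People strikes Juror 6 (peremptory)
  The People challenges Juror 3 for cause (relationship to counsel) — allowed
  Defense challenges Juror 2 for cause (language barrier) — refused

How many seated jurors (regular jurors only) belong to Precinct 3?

Removed: #1, #3, #4, #6, #8, #9, #15, #16, #18.
Seated jurors 1–6: #2, #5, #7, #10, #11, #12 (alternates #13 not counted).
Of those, in Precinct 3: #10, #11 → 2.

2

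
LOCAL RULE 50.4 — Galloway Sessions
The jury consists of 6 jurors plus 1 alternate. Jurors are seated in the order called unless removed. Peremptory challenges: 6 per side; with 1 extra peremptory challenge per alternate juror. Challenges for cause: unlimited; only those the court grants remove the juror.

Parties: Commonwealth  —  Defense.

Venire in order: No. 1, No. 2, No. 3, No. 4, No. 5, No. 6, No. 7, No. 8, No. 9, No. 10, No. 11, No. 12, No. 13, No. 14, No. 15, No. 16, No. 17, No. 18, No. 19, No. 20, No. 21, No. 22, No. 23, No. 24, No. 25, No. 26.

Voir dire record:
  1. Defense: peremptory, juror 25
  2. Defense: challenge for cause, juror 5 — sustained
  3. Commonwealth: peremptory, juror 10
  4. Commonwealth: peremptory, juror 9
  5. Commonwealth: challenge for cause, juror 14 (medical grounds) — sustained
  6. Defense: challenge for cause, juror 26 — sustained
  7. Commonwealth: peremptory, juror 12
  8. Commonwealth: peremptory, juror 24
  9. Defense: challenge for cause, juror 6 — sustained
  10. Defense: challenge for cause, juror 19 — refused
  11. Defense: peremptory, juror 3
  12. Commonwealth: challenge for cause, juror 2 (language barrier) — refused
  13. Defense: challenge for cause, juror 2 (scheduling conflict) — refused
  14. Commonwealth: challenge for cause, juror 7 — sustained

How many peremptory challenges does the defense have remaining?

Defense allotment: 6 base + 1 × 1 alternate = 7.
Defense peremptories used: #25, #3 — 2 (for-cause on #5, #26, #6, #19, #2 don't count).
Remaining: 7 − 2 = 5.

5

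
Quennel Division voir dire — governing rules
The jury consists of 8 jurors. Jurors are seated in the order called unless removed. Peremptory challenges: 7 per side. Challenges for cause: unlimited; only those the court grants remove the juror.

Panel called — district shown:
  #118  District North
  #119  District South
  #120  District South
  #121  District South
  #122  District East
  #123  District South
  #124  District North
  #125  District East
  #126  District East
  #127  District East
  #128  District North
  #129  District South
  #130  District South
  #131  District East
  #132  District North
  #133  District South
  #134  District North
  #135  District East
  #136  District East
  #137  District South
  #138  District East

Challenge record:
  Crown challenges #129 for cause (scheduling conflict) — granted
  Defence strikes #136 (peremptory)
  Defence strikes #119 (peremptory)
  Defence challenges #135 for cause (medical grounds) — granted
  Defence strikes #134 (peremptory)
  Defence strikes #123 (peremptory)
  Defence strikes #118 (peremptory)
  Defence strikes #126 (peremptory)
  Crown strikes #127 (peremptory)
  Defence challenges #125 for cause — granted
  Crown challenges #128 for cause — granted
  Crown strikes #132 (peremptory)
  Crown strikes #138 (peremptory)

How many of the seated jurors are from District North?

Removed: #118, #119, #123, #125, #126, #127, #128, #129, #132, #134, #135, #136, #138.
Seated jurors 1–8: #120, #121, #122, #124, #130, #131, #133, #137.
Of those, in District North: #124 → 1.

1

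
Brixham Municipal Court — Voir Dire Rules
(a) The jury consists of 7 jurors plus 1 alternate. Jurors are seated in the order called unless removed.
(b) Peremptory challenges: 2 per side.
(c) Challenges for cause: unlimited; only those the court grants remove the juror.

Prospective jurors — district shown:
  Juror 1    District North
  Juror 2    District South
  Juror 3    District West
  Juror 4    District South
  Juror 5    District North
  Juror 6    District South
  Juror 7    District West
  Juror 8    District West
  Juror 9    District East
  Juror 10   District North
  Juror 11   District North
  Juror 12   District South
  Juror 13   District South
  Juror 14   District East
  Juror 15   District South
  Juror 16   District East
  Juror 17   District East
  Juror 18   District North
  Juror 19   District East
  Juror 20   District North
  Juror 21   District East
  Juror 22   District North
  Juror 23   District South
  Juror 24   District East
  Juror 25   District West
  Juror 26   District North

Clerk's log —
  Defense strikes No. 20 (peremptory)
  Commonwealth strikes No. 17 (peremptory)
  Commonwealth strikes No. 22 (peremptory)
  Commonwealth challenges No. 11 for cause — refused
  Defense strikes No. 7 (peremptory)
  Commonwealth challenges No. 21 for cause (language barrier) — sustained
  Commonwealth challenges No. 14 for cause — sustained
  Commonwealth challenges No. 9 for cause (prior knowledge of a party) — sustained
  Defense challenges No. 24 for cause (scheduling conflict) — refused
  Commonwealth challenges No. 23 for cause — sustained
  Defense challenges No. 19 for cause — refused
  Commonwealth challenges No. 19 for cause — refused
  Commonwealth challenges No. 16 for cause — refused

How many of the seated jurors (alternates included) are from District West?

Removed: #7, #9, #14, #17, #20, #21, #22, #23.
Seated (8 incl. alternates): #1, #2, #3, #4, #5, #6, #8, #10.
Of those, in District West: #3, #8 → 2.

2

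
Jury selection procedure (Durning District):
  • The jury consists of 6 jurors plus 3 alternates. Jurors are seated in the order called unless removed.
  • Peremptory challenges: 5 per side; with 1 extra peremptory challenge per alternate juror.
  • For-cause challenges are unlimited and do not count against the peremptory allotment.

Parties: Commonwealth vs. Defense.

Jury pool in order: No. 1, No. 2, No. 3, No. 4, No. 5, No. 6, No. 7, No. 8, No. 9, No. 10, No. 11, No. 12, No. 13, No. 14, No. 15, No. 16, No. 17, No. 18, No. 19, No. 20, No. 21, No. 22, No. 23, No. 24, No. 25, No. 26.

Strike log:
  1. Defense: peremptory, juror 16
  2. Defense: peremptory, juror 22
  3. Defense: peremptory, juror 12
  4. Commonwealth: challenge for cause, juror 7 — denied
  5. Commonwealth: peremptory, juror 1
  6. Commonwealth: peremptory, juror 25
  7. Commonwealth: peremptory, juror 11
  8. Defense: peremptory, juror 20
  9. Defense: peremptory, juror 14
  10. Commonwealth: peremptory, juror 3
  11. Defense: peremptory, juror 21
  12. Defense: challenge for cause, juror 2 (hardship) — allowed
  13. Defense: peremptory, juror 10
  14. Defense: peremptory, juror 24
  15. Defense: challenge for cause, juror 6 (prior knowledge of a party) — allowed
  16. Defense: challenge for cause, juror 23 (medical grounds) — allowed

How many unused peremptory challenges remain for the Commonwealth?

4

Commonwealth allotment: 5 base + 1 × 3 alternates = 8.
Commonwealth peremptories used: #1, #25, #11, #3 — 4 (the for-cause on #7 doesn't count).
Remaining: 8 − 4 = 4.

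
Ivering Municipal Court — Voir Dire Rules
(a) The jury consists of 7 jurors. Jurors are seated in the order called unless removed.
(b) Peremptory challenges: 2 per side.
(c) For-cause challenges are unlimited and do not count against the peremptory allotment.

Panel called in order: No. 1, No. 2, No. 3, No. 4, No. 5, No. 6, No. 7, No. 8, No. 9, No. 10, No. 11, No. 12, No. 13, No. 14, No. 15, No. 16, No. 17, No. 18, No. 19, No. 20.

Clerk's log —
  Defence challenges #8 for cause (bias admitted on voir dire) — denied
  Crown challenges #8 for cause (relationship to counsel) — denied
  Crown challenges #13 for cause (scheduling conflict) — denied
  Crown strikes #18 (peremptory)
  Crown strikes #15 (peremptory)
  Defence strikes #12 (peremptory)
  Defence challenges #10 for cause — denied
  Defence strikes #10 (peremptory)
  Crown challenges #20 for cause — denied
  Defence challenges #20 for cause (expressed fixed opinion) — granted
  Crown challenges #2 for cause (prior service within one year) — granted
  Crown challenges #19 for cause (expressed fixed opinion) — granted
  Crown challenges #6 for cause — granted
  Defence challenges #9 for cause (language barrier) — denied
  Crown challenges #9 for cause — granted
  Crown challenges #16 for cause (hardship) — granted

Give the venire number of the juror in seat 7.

Removed: #2, #6, #9, #10, #12, #15, #16, #18, #19, #20. (#8, #13 stay — for-cause denied.)
Seating in order: seats 1–7 → #1, #3, #4, #5, #7, #8, #11.
So seat 7 is #11.

11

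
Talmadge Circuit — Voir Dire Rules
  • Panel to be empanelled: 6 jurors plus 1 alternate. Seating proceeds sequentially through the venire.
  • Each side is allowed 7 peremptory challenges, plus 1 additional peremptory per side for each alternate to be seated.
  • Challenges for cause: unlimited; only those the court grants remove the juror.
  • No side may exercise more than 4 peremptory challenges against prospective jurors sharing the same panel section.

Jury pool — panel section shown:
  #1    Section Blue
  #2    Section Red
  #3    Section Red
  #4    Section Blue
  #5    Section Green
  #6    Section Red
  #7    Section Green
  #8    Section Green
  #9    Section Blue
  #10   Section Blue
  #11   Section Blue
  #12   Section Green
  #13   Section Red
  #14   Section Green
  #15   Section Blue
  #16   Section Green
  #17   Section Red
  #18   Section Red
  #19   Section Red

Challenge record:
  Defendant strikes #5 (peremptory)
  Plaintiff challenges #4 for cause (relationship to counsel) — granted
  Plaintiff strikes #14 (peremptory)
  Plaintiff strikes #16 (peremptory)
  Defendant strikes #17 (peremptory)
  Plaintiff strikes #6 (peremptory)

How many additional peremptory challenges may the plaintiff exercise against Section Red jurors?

3

Plaintiff peremptories so far: #14, #16, #6 — 3 of 8 used, 5 left overall.
Against Section Red: #6 — 1 used; per-section cap 4 leaves 3.
Binding limit: min(5, 3) = 3.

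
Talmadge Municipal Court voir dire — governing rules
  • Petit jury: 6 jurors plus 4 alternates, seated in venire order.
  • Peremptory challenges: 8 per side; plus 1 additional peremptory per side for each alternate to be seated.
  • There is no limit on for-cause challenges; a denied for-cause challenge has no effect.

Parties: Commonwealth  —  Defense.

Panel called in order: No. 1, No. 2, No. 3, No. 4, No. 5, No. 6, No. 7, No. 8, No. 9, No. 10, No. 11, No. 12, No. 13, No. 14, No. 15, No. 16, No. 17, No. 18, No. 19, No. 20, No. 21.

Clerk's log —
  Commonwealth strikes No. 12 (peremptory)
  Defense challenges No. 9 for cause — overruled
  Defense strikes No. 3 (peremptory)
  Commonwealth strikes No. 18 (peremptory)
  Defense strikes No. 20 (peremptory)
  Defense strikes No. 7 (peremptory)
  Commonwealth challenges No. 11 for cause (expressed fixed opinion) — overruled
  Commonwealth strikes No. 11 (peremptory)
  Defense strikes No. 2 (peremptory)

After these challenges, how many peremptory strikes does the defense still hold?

8

Defense allotment: 8 base + 1 × 4 alternates = 12.
Defense peremptories used: #3, #20, #7, #2 — 4 (the for-cause on #9 doesn't count).
Remaining: 12 − 4 = 8.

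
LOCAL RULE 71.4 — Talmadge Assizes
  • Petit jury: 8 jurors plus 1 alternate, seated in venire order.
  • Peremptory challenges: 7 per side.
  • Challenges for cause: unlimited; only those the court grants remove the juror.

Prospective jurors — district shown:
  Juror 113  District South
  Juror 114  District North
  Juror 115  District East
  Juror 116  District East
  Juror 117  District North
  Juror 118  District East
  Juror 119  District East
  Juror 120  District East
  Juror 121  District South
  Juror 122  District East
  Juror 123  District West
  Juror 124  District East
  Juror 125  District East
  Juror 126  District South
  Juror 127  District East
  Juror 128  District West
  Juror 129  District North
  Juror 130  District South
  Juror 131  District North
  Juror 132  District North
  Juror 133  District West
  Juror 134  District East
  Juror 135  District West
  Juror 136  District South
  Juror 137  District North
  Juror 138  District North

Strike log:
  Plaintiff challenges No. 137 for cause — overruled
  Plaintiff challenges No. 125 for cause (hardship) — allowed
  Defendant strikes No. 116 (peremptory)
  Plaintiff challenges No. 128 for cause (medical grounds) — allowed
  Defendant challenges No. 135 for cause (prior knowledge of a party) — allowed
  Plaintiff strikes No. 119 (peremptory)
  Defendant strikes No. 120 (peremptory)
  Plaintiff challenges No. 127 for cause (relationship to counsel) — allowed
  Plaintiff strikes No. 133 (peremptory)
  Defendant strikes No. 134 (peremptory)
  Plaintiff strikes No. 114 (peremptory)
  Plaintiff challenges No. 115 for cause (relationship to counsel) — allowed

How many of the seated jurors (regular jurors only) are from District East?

3

Removed: #114, #115, #116, #119, #120, #125, #127, #128, #133, #134, #135.
Seated jurors 1–8: #113, #117, #118, #121, #122, #123, #124, #126 (alternates #129 not counted).
Of those, in District East: #118, #122, #124 → 3.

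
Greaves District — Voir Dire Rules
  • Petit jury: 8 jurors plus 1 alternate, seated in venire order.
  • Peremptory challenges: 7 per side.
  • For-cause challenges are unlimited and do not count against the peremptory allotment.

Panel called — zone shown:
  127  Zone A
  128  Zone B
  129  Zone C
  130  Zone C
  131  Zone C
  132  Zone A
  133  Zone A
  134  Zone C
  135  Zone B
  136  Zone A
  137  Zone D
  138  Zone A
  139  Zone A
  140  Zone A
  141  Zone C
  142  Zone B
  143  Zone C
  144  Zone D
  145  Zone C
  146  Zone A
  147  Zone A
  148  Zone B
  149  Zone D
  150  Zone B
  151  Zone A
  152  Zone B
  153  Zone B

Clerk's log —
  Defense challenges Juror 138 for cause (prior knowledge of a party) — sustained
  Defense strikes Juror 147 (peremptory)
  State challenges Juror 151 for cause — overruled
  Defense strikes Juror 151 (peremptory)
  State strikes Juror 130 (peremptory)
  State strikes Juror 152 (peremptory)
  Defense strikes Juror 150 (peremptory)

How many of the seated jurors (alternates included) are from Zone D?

Removed: #130, #138, #147, #150, #151, #152.
Seated (9 incl. alternates): #127, #128, #129, #131, #132, #133, #134, #135, #136.
None of those are in Zone D → 0.

0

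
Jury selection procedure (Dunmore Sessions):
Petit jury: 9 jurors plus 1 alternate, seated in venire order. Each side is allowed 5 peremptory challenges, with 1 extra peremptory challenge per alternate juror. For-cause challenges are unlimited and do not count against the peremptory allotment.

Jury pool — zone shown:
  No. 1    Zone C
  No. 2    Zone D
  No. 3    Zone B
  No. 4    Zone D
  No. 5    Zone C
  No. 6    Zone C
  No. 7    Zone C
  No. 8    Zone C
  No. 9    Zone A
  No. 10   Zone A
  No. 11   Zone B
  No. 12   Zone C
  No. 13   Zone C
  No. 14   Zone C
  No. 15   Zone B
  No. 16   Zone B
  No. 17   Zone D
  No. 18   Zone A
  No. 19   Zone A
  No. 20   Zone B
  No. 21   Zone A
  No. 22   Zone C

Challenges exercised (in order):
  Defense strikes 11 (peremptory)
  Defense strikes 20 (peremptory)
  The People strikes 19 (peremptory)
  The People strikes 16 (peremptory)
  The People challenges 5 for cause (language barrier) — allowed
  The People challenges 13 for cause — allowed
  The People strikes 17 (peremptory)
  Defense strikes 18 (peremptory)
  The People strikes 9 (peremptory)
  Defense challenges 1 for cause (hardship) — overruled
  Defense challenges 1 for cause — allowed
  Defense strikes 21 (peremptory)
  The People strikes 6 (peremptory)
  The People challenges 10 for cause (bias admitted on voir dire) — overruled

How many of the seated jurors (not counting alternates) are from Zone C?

4

Removed: #1, #5, #6, #9, #11, #13, #16, #17, #18, #19, #20, #21.
Seated jurors 1–9: #2, #3, #4, #7, #8, #10, #12, #14, #15 (alternates #22 not counted).
Of those, in Zone C: #7, #8, #12, #14 → 4.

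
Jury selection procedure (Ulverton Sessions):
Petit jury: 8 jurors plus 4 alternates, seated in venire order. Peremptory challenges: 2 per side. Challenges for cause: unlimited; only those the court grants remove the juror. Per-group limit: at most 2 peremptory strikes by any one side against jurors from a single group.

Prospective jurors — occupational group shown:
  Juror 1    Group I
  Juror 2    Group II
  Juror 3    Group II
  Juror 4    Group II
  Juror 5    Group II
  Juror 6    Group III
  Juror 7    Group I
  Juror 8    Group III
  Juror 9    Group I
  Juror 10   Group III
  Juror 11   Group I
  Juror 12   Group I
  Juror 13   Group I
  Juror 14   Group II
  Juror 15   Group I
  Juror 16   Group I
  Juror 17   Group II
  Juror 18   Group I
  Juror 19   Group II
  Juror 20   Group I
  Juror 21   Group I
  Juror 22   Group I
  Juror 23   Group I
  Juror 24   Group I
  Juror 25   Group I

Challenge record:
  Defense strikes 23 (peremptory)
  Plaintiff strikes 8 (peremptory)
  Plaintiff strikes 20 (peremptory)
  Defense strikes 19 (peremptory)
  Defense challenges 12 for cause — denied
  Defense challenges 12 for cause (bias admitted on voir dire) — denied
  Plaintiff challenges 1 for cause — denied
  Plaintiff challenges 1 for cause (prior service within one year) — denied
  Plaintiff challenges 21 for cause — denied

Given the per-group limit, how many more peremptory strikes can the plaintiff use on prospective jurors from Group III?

0

Plaintiff peremptories so far: #8, #20 — 2 of 2 used, 0 left overall.
Against Group III: #8 — 1 used; per-group cap 2 leaves 1.
Binding limit: min(0, 1) = 0.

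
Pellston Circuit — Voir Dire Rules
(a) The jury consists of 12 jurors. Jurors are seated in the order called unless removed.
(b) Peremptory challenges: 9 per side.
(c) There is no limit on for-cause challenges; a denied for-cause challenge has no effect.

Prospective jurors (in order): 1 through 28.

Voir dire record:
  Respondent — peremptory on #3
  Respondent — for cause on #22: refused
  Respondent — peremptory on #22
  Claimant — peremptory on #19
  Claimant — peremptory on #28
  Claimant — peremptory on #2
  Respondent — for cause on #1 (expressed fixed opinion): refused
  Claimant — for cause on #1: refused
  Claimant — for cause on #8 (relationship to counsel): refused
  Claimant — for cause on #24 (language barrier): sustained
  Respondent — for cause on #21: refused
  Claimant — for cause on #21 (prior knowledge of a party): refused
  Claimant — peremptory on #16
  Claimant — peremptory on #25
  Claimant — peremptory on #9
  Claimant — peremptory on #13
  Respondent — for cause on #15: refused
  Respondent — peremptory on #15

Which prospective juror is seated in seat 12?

18

Removed: #2, #3, #9, #13, #15, #16, #19, #22, #24, #25, #28. (#1, #8, #21 stay — for-cause denied.)
Seating in order: seats 1–12 → #1, #4, #5, #6, #7, #8, #10, #11, #12, #14, #17, #18.
So seat 12 is #18.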